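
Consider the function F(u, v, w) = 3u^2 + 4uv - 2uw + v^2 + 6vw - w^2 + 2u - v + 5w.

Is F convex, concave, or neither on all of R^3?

neither

F is quadratic, so its Hessian is the constant matrix H = [[6, 4, -2], [4, 2, 6], [-2, 6, -2]].
Leading principal minors: 6, -4, -312.
Neither pattern holds ⇒ H is indefinite ⇒ neither convex nor concave.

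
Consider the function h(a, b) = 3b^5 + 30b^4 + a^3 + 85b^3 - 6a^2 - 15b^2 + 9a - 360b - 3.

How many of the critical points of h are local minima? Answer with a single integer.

2

h separates as a function of a plus a function of b, so ∇h=0 decouples.
∂h/∂a = 3(a - 3)(a - 1) = 0 at a ∈ {1, 3}; ∂h/∂b = 15(b - 1)(b + 2)(b + 3)(b + 4) = 0 at b ∈ {-4, -3, -2, 1}.
The Hessian is diagonal: diag(h_aa, h_bb). Second derivatives: h_aa(1)=-6, h_aa(3)=6; h_bb(-4)=-150, h_bb(-3)=60, h_bb(-2)=-90, h_bb(1)=900.
Local minima occur where both diagonal entries positive: (3, -3), (3, 1). Count: 2.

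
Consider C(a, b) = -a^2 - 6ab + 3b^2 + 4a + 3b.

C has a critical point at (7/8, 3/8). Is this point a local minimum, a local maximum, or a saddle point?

The Hessian of C is constant: H = [[-2, -6], [-6, 6]].
det(H) = (-2)·6 − (-6)² = -48.
Since det(H) < 0, H is indefinite and the critical point is a saddle point.

saddle point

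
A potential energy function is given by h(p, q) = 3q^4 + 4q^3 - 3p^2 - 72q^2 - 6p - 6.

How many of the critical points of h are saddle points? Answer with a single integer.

2

h separates as a function of p plus a function of q, so ∇h=0 decouples.
∂h/∂p = -6(p + 1) = 0 at p ∈ {-1}; ∂h/∂q = 12q(q - 3)(q + 4) = 0 at q ∈ {-4, 0, 3}.
The Hessian is diagonal: diag(h_pp, h_qq). Second derivatives: h_pp(-1)=-6; h_qq(-4)=336, h_qq(0)=-144, h_qq(3)=252.
Saddle points occur where the two diagonal entries have opposite signs: (-1, -4), (-1, 3). Count: 2.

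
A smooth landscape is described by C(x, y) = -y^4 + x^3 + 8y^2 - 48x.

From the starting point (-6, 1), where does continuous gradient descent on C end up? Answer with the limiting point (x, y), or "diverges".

diverges

C is separable, so gradient descent decouples: x follows -∂C/∂x, y follows -∂C/∂y.
∂C/∂x = 3(x - 4)(x + 4); at x=-6 this is 60, so x decreases.
∂C/∂y = -4y(y - 2)(y + 2); at y=1 this is 12, so y decreases.
The x-coordinate has no critical point in that direction and runs off to infinity.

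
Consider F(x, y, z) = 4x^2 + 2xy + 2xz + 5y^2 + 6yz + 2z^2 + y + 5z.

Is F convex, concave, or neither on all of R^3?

convex

F is quadratic, so its Hessian is the constant matrix H = [[8, 2, 2], [2, 10, 6], [2, 6, 4]].
Leading principal minors: 8, 76, 24.
All positive ⇒ H ≻ 0 ⇒ convex.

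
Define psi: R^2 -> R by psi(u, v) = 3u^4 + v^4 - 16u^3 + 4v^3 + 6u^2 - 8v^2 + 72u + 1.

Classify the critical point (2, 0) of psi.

The mixed partial ∂²psi/∂u∂v is 0, so the Hessian at any point is diag(psi_uu, psi_vv) = diag(12(3u^2 - 8u + 1), 4(3v^2 + 6v - 4)).
At (2, 0): H = diag(-36, -16).
Both eigenvalues are negative, so H is negative definite: a local maximum.

local maximum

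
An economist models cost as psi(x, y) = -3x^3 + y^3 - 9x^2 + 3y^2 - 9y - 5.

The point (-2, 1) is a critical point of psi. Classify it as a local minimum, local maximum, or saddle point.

local minimum

The mixed partial ∂²psi/∂x∂y is 0, so the Hessian at any point is diag(psi_xx, psi_yy) = diag(-18(x + 1), 6(y + 1)).
At (-2, 1): H = diag(18, 12).
Both eigenvalues are positive, so H is positive definite: a local minimum.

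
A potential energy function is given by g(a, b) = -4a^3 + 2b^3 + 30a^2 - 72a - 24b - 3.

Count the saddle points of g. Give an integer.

2

g separates as a function of a plus a function of b, so ∇g=0 decouples.
∂g/∂a = -12(a - 3)(a - 2) = 0 at a ∈ {2, 3}; ∂g/∂b = 6(b - 2)(b + 2) = 0 at b ∈ {-2, 2}.
The Hessian is diagonal: diag(g_aa, g_bb). Second derivatives: g_aa(2)=12, g_aa(3)=-12; g_bb(-2)=-24, g_bb(2)=24.
Saddle points occur where the two diagonal entries have opposite signs: (2, -2), (3, 2). Count: 2.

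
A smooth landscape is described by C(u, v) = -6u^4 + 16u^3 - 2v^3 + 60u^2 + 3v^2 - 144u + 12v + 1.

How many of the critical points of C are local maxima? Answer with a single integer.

C separates as a function of u plus a function of v, so ∇C=0 decouples.
∂C/∂u = -24(u - 3)(u - 1)(u + 2) = 0 at u ∈ {-2, 1, 3}; ∂C/∂v = -6(v - 2)(v + 1) = 0 at v ∈ {-1, 2}.
The Hessian is diagonal: diag(C_uu, C_vv). Second derivatives: C_uu(-2)=-360, C_uu(1)=144, C_uu(3)=-240; C_vv(-1)=18, C_vv(2)=-18.
Local maxima occur where both diagonal entries negative: (-2, 2), (3, 2). Count: 2.

2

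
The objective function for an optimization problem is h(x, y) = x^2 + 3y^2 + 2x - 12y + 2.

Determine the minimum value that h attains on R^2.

-11

h(x,y) separates as P(x) + Q(y) + 2, so its minimum is min P + min Q + 2.
P'(x) = 2x + 2 vanishes at x ∈ {-1}; Q'(y) = 6y - 12 vanishes at y ∈ {2}.
Local minima of P (where P''>0): P(-1)=-1. Local minima of Q: Q(2)=-12.
So the global minimum of h is P(-1) + Q(2) + 2 = -1 − 12 + 2 = -11, attained at (-1, 2).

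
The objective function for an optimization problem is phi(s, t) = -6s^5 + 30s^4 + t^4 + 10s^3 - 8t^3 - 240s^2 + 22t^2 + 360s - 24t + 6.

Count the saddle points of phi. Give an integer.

6

phi separates as a function of s plus a function of t, so ∇phi=0 decouples.
∂phi/∂s = -30(s - 3)(s - 2)(s - 1)(s + 2) = 0 at s ∈ {-2, 1, 2, 3}; ∂phi/∂t = 4(t - 3)(t - 2)(t - 1) = 0 at t ∈ {1, 2, 3}.
The Hessian is diagonal: diag(phi_ss, phi_tt). Second derivatives: phi_ss(-2)=1800, phi_ss(1)=-180, phi_ss(2)=120, phi_ss(3)=-300; phi_tt(1)=8, phi_tt(2)=-4, phi_tt(3)=8.
Saddle points occur where the two diagonal entries have opposite signs: (-2, 2), (1, 1), (1, 3), (2, 2), (3, 1), (3, 3). Count: 6.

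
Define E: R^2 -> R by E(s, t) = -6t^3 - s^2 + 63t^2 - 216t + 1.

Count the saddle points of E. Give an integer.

E separates as a function of s plus a function of t, so ∇E=0 decouples.
∂E/∂s = -2s = 0 at s ∈ {0}; ∂E/∂t = -18(t - 4)(t - 3) = 0 at t ∈ {3, 4}.
The Hessian is diagonal: diag(E_ss, E_tt). Second derivatives: E_ss(0)=-2; E_tt(3)=18, E_tt(4)=-18.
Saddle points occur where the two diagonal entries have opposite signs: (0, 3). Count: 1.

1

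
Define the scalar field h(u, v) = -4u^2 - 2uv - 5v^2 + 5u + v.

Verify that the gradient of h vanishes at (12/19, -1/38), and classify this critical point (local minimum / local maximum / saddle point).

local maximum

∇h = (-8u - 2v + 5, -2u - 10v + 1); substituting (12/19, -1/38) gives ∇h = (0, 0), so (12/19, -1/38) is indeed a critical point.
The Hessian of h is constant: H = [[-8, -2], [-2, -10]].
det(H) = (-8)·(-10) − (-2)² = 76.
det(H) > 0 and tr(H) = -18 < 0, so H is negative definite and the point is a local maximum.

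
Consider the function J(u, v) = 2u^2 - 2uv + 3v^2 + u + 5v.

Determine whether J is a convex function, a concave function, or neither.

J is quadratic, so its Hessian is the constant matrix H = [[4, -2], [-2, 6]].
det(H) = 20, tr(H) = 10.
det(H) > 0 and tr(H) > 0, so H is positive definite everywhere: convex.

convex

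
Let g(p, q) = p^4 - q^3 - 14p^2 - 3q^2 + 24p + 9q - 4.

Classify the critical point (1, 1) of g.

The mixed partial ∂²g/∂p∂q is 0, so the Hessian at any point is diag(g_pp, g_qq) = diag(4(3p^2 - 7), -6(q + 1)).
At (1, 1): H = diag(-16, -12).
Both eigenvalues are negative, so H is negative definite: a local maximum.

local maximum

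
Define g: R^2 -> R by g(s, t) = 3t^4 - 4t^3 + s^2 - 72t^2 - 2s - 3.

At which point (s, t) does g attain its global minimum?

g(s,t) separates as P(s) + Q(t) − 3, so its minimum is min P + min Q − 3.
P'(s) = 2s - 2 vanishes at s ∈ {1}; Q'(t) = 12t(t - 4)(t + 3) vanishes at t ∈ {-3, 0, 4}.
Local minima of P (where P''>0): P(1)=-1. Local minima of Q: Q(-3)=-297, Q(4)=-640.
So the global minimum of g is P(1) + Q(4) − 3 = -1 − 640 − 3 = -644, attained at (1, 4).

(1, 4)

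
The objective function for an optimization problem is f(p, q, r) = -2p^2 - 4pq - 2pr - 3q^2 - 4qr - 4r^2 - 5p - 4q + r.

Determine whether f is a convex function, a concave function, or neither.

f is quadratic, so its Hessian is the constant matrix H = [[-4, -4, -2], [-4, -6, -4], [-2, -4, -8]].
Leading principal minors: -4, 8, -40.
Signs alternate −, +, − ⇒ H ≺ 0 ⇒ concave.

concave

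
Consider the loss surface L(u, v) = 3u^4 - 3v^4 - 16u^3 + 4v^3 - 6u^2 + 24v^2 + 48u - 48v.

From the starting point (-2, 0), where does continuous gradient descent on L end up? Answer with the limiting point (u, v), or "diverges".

(-1, 1)

L is separable, so gradient descent decouples: u follows -∂L/∂u, v follows -∂L/∂v.
∂L/∂u = 12(u - 4)(u - 1)(u + 1); at u=-2 this is -216, so u increases.
∂L/∂v = -12(v - 2)(v - 1)(v + 2); at v=0 this is -48, so v increases.
u converges to its nearest critical value -1 (a local min of the u-part); v converges to 1. The iterate converges to (-1, 1).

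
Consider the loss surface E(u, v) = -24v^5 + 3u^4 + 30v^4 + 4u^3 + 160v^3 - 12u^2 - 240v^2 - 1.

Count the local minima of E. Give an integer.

E separates as a function of u plus a function of v, so ∇E=0 decouples.
∂E/∂u = 12u(u - 1)(u + 2) = 0 at u ∈ {-2, 0, 1}; ∂E/∂v = -120v(v - 2)(v - 1)(v + 2) = 0 at v ∈ {-2, 0, 1, 2}.
The Hessian is diagonal: diag(E_uu, E_vv). Second derivatives: E_uu(-2)=72, E_uu(0)=-24, E_uu(1)=36; E_vv(-2)=2880, E_vv(0)=-480, E_vv(1)=360, E_vv(2)=-960.
Local minima occur where both diagonal entries positive: (-2, -2), (-2, 1), (1, -2), (1, 1). Count: 4.

4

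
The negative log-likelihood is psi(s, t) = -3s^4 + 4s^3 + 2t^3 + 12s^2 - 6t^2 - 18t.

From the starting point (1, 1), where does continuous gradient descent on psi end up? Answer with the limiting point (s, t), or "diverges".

psi is separable, so gradient descent decouples: s follows -∂psi/∂s, t follows -∂psi/∂t.
∂psi/∂s = -12s(s - 2)(s + 1); at s=1 this is 24, so s decreases.
∂psi/∂t = 6(t - 3)(t + 1); at t=1 this is -24, so t increases.
s converges to its nearest critical value 0 (a local min of the s-part); t converges to 3. The iterate converges to (0, 3).

(0, 3)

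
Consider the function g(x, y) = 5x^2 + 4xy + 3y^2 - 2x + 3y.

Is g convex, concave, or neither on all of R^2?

convex

g is quadratic, so its Hessian is the constant matrix H = [[10, 4], [4, 6]].
det(H) = 44, tr(H) = 16.
det(H) > 0 and tr(H) > 0, so H is positive definite everywhere: convex.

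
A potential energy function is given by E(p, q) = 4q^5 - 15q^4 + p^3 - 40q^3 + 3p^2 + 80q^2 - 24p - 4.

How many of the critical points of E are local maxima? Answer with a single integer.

E separates as a function of p plus a function of q, so ∇E=0 decouples.
∂E/∂p = 3(p - 2)(p + 4) = 0 at p ∈ {-4, 2}; ∂E/∂q = 20q(q - 4)(q - 1)(q + 2) = 0 at q ∈ {-2, 0, 1, 4}.
The Hessian is diagonal: diag(E_pp, E_qq). Second derivatives: E_pp(-4)=-18, E_pp(2)=18; E_qq(-2)=-720, E_qq(0)=160, E_qq(1)=-180, E_qq(4)=1440.
Local maxima occur where both diagonal entries negative: (-4, -2), (-4, 1). Count: 2.

2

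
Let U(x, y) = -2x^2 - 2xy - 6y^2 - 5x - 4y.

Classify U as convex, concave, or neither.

concave

U is quadratic, so its Hessian is the constant matrix H = [[-4, -2], [-2, -12]].
det(H) = 44, tr(H) = -16.
det(H) > 0 and tr(H) < 0, so H is negative definite everywhere: concave.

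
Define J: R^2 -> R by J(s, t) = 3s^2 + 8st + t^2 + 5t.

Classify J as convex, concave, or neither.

neither

J is quadratic, so its Hessian is the constant matrix H = [[6, 8], [8, 2]].
det(H) = -52, tr(H) = 8.
det(H) < 0, so H is indefinite: neither convex nor concave.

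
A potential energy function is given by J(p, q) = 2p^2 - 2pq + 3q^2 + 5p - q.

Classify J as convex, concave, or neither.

J is quadratic, so its Hessian is the constant matrix H = [[4, -2], [-2, 6]].
det(H) = 20, tr(H) = 10.
det(H) > 0 and tr(H) > 0, so H is positive definite everywhere: convex.

convex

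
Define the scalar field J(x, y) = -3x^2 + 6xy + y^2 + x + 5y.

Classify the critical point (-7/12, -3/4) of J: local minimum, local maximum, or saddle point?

The Hessian of J is constant: H = [[-6, 6], [6, 2]].
det(H) = (-6)·2 − 6² = -48.
Since det(H) < 0, H is indefinite and the critical point is a saddle point.

saddle point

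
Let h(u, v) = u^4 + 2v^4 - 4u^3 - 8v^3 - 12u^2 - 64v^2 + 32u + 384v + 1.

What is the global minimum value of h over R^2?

h(u,v) separates as P(u) + Q(v) + 1, so its minimum is min P + min Q + 1.
P'(u) = 4(u - 4)(u - 1)(u + 2) vanishes at u ∈ {-2, 1, 4}; Q'(v) = 8(v - 4)(v - 3)(v + 4) vanishes at v ∈ {-4, 3, 4}.
Local minima of P (where P''>0): P(-2)=-64, P(4)=-64. Local minima of Q: Q(-4)=-1536, Q(4)=512.
So the global minimum of h is P(-2) + Q(-4) + 1 = -64 − 1536 + 1 = -1599, attained at (-2, -4).

-1599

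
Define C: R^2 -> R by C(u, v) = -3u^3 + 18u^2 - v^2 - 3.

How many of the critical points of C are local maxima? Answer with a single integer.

C separates as a function of u plus a function of v, so ∇C=0 decouples.
∂C/∂u = -9u(u - 4) = 0 at u ∈ {0, 4}; ∂C/∂v = -2v = 0 at v ∈ {0}.
The Hessian is diagonal: diag(C_uu, C_vv). Second derivatives: C_uu(0)=36, C_uu(4)=-36; C_vv(0)=-2.
Local maxima occur where both diagonal entries negative: (4, 0). Count: 1.

1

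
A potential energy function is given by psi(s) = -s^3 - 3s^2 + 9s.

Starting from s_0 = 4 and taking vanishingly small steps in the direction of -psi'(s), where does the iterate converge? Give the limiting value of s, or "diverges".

psi'(s) = -3(s - 1)(s + 3), so psi'(4) = -63.
Gradient descent moves in the -psi' direction, i.e. s is increasing.
There is no critical point above s=4, and psi' keeps the same sign, so the iterate runs off to +∞.

diverges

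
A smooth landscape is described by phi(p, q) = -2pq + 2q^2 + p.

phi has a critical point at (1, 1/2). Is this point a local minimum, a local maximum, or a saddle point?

saddle point

The Hessian of phi is constant: H = [[0, -2], [-2, 4]].
det(H) = 0·4 − (-2)² = -4.
Since det(H) < 0, H is indefinite and the critical point is a saddle point.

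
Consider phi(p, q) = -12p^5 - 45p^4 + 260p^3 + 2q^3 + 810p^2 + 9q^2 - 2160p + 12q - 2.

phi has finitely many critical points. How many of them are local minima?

phi separates as a function of p plus a function of q, so ∇phi=0 decouples.
∂phi/∂p = -60(p - 3)(p - 1)(p + 3)(p + 4) = 0 at p ∈ {-4, -3, 1, 3}; ∂phi/∂q = 6(q + 1)(q + 2) = 0 at q ∈ {-2, -1}.
The Hessian is diagonal: diag(phi_pp, phi_qq). Second derivatives: phi_pp(-4)=2100, phi_pp(-3)=-1440, phi_pp(1)=2400, phi_pp(3)=-5040; phi_qq(-2)=-6, phi_qq(-1)=6.
Local minima occur where both diagonal entries positive: (-4, -1), (1, -1). Count: 2.

2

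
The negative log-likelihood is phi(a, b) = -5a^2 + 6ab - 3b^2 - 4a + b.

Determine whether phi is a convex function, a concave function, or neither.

concave

phi is quadratic, so its Hessian is the constant matrix H = [[-10, 6], [6, -6]].
det(H) = 24, tr(H) = -16.
det(H) > 0 and tr(H) < 0, so H is negative definite everywhere: concave.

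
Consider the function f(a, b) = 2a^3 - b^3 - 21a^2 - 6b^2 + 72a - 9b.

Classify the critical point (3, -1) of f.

local maximum

The mixed partial ∂²f/∂a∂b is 0, so the Hessian at any point is diag(f_aa, f_bb) = diag(6(2a - 7), -6(b + 2)).
At (3, -1): H = diag(-6, -6).
Both eigenvalues are negative, so H is negative definite: a local maximum.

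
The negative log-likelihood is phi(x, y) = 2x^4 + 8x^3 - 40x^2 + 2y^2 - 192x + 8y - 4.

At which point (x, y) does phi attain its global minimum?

phi(x,y) separates as P(x) + Q(y) − 4, so its minimum is min P + min Q − 4.
P'(x) = 8(x - 3)(x + 2)(x + 4) vanishes at x ∈ {-4, -2, 3}; Q'(y) = 4y + 8 vanishes at y ∈ {-2}.
Local minima of P (where P''>0): P(-4)=128, P(3)=-558. Local minima of Q: Q(-2)=-8.
So the global minimum of phi is P(3) + Q(-2) − 4 = -558 − 8 − 4 = -570, attained at (3, -2).

(3, -2)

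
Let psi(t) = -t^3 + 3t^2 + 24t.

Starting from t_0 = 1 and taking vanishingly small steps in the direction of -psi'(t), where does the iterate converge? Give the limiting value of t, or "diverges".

psi'(t) = -3(t - 4)(t + 2), so psi'(1) = 27.
Gradient descent moves in the -psi' direction, i.e. t is decreasing.
The nearest critical point in that direction is t = -2, where psi'' = 18 > 0 (a local minimum). The iterate converges there.

-2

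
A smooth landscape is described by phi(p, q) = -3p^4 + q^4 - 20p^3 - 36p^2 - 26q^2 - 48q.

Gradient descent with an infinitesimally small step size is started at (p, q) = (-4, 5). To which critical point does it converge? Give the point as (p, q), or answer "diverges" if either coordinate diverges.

phi is separable, so gradient descent decouples: p follows -∂phi/∂p, q follows -∂phi/∂q.
∂phi/∂p = -12p(p + 2)(p + 3); at p=-4 this is 96, so p decreases.
∂phi/∂q = 4(q - 4)(q + 1)(q + 3); at q=5 this is 192, so q decreases.
The p-coordinate has no critical point in that direction and runs off to infinity.

diverges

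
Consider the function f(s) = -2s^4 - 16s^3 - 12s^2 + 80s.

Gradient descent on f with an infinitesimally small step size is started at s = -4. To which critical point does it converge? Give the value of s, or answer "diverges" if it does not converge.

f'(s) = -8(s - 1)(s + 2)(s + 5), so f'(-4) = -80.
Gradient descent moves in the -f' direction, i.e. s is increasing.
The nearest critical point in that direction is s = -2, where f'' = 72 > 0 (a local minimum). The iterate converges there.

-2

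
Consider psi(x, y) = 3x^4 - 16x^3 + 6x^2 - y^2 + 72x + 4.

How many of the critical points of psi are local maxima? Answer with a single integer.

1

psi separates as a function of x plus a function of y, so ∇psi=0 decouples.
∂psi/∂x = 12(x - 3)(x - 2)(x + 1) = 0 at x ∈ {-1, 2, 3}; ∂psi/∂y = -2y = 0 at y ∈ {0}.
The Hessian is diagonal: diag(psi_xx, psi_yy). Second derivatives: psi_xx(-1)=144, psi_xx(2)=-36, psi_xx(3)=48; psi_yy(0)=-2.
Local maxima occur where both diagonal entries negative: (2, 0). Count: 1.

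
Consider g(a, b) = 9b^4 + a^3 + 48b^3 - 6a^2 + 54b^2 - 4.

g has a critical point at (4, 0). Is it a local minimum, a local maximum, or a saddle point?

The mixed partial ∂²g/∂a∂b is 0, so the Hessian at any point is diag(g_aa, g_bb) = diag(6(a - 2), 36(3b^2 + 8b + 3)).
At (4, 0): H = diag(12, 108).
Both eigenvalues are positive, so H is positive definite: a local minimum.

local minimum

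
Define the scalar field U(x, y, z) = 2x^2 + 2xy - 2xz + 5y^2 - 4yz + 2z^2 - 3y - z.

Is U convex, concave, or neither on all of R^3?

U is quadratic, so its Hessian is the constant matrix H = [[4, 2, -2], [2, 10, -4], [-2, -4, 4]].
Leading principal minors: 4, 36, 72.
All positive ⇒ H ≻ 0 ⇒ convex.

convex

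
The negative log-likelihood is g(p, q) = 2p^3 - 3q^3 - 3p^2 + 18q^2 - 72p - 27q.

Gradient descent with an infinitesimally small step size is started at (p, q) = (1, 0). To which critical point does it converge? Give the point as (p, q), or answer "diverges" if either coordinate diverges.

g is separable, so gradient descent decouples: p follows -∂g/∂p, q follows -∂g/∂q.
∂g/∂p = 6(p - 4)(p + 3); at p=1 this is -72, so p increases.
∂g/∂q = -9(q - 3)(q - 1); at q=0 this is -27, so q increases.
p converges to its nearest critical value 4 (a local min of the p-part); q converges to 1. The iterate converges to (4, 1).

(4, 1)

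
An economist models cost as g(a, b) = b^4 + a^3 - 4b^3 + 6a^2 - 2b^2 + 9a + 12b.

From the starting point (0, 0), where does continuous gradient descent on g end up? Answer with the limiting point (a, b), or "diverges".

g is separable, so gradient descent decouples: a follows -∂g/∂a, b follows -∂g/∂b.
∂g/∂a = 3(a + 1)(a + 3); at a=0 this is 9, so a decreases.
∂g/∂b = 4(b - 3)(b - 1)(b + 1); at b=0 this is 12, so b decreases.
a converges to its nearest critical value -1 (a local min of the a-part); b converges to -1. The iterate converges to (-1, -1).

(-1, -1)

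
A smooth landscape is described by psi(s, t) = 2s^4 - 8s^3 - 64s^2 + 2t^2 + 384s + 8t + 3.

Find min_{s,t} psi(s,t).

psi(s,t) separates as P(s) + Q(t) + 3, so its minimum is min P + min Q + 3.
P'(s) = 8(s - 4)(s - 3)(s + 4) vanishes at s ∈ {-4, 3, 4}; Q'(t) = 4(t + 2) vanishes at t ∈ {-2}.
Local minima of P (where P''>0): P(-4)=-1536, P(4)=512. Local minima of Q: Q(-2)=-8.
So the global minimum of psi is P(-4) + Q(-2) + 3 = -1536 − 8 + 3 = -1541, attained at (-4, -2).

-1541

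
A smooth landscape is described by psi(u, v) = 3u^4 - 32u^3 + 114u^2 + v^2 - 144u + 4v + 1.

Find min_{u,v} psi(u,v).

psi(u,v) separates as P(u) + Q(v) + 1, so its minimum is min P + min Q + 1.
P'(u) = 12(u - 4)(u - 3)(u - 1) vanishes at u ∈ {1, 3, 4}; Q'(v) = 2v + 4 vanishes at v ∈ {-2}.
Local minima of P (where P''>0): P(1)=-59, P(4)=-32. Local minima of Q: Q(-2)=-4.
So the global minimum of psi is P(1) + Q(-2) + 1 = -59 − 4 + 1 = -62, attained at (1, -2).

-62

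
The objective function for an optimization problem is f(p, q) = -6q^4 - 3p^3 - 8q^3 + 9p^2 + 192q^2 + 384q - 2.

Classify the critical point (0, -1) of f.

local minimum

The mixed partial ∂²f/∂p∂q is 0, so the Hessian at any point is diag(f_pp, f_qq) = diag(18(-p + 1), 24(-3q^2 - 2q + 16)).
At (0, -1): H = diag(18, 360).
Both eigenvalues are positive, so H is positive definite: a local minimum.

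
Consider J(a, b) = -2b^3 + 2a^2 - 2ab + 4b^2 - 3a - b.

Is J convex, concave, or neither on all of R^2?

The term -2b^3 is cubic, so the Hessian is not constant.
∂²J/∂b² = -12b + 8, which takes both signs as b varies (negative for sufficiently large b). A diagonal entry of the Hessian changing sign means the Hessian is neither positive- nor negative-semidefinite on all of R^2.

neither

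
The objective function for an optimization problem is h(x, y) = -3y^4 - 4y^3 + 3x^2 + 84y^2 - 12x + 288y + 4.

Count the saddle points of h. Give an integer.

h separates as a function of x plus a function of y, so ∇h=0 decouples.
∂h/∂x = 6(x - 2) = 0 at x ∈ {2}; ∂h/∂y = -12(y - 4)(y + 2)(y + 3) = 0 at y ∈ {-3, -2, 4}.
The Hessian is diagonal: diag(h_xx, h_yy). Second derivatives: h_xx(2)=6; h_yy(-3)=-84, h_yy(-2)=72, h_yy(4)=-504.
Saddle points occur where the two diagonal entries have opposite signs: (2, -3), (2, 4). Count: 2.

2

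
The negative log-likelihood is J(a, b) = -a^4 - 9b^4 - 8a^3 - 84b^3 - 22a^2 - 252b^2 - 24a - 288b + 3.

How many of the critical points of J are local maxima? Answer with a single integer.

4

J separates as a function of a plus a function of b, so ∇J=0 decouples.
∂J/∂a = -4(a + 1)(a + 2)(a + 3) = 0 at a ∈ {-3, -2, -1}; ∂J/∂b = -36(b + 1)(b + 2)(b + 4) = 0 at b ∈ {-4, -2, -1}.
The Hessian is diagonal: diag(J_aa, J_bb). Second derivatives: J_aa(-3)=-8, J_aa(-2)=4, J_aa(-1)=-8; J_bb(-4)=-216, J_bb(-2)=72, J_bb(-1)=-108.
Local maxima occur where both diagonal entries negative: (-3, -4), (-3, -1), (-1, -4), (-1, -1). Count: 4.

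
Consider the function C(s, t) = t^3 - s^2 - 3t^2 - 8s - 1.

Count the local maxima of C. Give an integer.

1

C separates as a function of s plus a function of t, so ∇C=0 decouples.
∂C/∂s = -2(s + 4) = 0 at s ∈ {-4}; ∂C/∂t = 3t(t - 2) = 0 at t ∈ {0, 2}.
The Hessian is diagonal: diag(C_ss, C_tt). Second derivatives: C_ss(-4)=-2; C_tt(0)=-6, C_tt(2)=6.
Local maxima occur where both diagonal entries negative: (-4, 0). Count: 1.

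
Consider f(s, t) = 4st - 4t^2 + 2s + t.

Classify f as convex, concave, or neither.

f is quadratic, so its Hessian is the constant matrix H = [[0, 4], [4, -8]].
det(H) = -16, tr(H) = -8.
det(H) < 0, so H is indefinite: neither convex nor concave.

neither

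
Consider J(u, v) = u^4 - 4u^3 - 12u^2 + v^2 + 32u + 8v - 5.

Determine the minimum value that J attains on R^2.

J(u,v) separates as P(u) + Q(v) − 5, so its minimum is min P + min Q − 5.
P'(u) = 4(u - 4)(u - 1)(u + 2) vanishes at u ∈ {-2, 1, 4}; Q'(v) = 2v + 8 vanishes at v ∈ {-4}.
Local minima of P (where P''>0): P(-2)=-64, P(4)=-64. Local minima of Q: Q(-4)=-16.
So the global minimum of J is P(-2) + Q(-4) − 5 = -64 − 16 − 5 = -85, attained at (-2, -4).

-85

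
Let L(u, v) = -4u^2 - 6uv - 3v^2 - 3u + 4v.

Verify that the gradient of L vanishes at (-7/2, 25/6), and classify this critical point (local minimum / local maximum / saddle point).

local maximum

∇L = (-8u - 6v - 3, -6u - 6v + 4); substituting (-7/2, 25/6) gives ∇L = (0, 0), so (-7/2, 25/6) is indeed a critical point.
The Hessian of L is constant: H = [[-8, -6], [-6, -6]].
det(H) = (-8)·(-6) − (-6)² = 12.
det(H) > 0 and tr(H) = -14 < 0, so H is negative definite and the point is a local maximum.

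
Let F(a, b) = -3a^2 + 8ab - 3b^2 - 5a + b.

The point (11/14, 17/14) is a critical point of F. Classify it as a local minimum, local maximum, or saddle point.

saddle point

The Hessian of F is constant: H = [[-6, 8], [8, -6]].
det(H) = (-6)·(-6) − 8² = -28.
Since det(H) < 0, H is indefinite and the critical point is a saddle point.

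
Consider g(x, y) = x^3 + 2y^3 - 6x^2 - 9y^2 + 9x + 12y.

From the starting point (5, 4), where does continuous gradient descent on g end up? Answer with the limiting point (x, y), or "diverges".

(3, 2)

g is separable, so gradient descent decouples: x follows -∂g/∂x, y follows -∂g/∂y.
∂g/∂x = 3(x - 3)(x - 1); at x=5 this is 24, so x decreases.
∂g/∂y = 6(y - 2)(y - 1); at y=4 this is 36, so y decreases.
x converges to its nearest critical value 3 (a local min of the x-part); y converges to 2. The iterate converges to (3, 2).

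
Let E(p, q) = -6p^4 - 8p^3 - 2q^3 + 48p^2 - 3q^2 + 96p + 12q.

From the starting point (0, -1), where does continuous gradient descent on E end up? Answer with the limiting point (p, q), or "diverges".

(-1, -2)

E is separable, so gradient descent decouples: p follows -∂E/∂p, q follows -∂E/∂q.
∂E/∂p = -24(p - 2)(p + 1)(p + 2); at p=0 this is 96, so p decreases.
∂E/∂q = -6(q - 1)(q + 2); at q=-1 this is 12, so q decreases.
p converges to its nearest critical value -1 (a local min of the p-part); q converges to -2. The iterate converges to (-1, -2).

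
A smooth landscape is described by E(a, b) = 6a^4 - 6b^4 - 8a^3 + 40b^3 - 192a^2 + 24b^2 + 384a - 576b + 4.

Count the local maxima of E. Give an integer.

2

E separates as a function of a plus a function of b, so ∇E=0 decouples.
∂E/∂a = 24(a - 4)(a - 1)(a + 4) = 0 at a ∈ {-4, 1, 4}; ∂E/∂b = -24(b - 4)(b - 3)(b + 2) = 0 at b ∈ {-2, 3, 4}.
The Hessian is diagonal: diag(E_aa, E_bb). Second derivatives: E_aa(-4)=960, E_aa(1)=-360, E_aa(4)=576; E_bb(-2)=-720, E_bb(3)=120, E_bb(4)=-144.
Local maxima occur where both diagonal entries negative: (1, -2), (1, 4). Count: 2.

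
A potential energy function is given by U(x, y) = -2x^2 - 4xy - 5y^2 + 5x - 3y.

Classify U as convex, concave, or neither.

U is quadratic, so its Hessian is the constant matrix H = [[-4, -4], [-4, -10]].
det(H) = 24, tr(H) = -14.
det(H) > 0 and tr(H) < 0, so H is negative definite everywhere: concave.

concave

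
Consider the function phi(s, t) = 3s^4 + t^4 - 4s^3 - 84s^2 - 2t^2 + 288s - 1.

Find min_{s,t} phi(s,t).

-1474

phi(s,t) separates as P(s) + Q(t) − 1, so its minimum is min P + min Q − 1.
P'(s) = 12(s - 3)(s - 2)(s + 4) vanishes at s ∈ {-4, 2, 3}; Q'(t) = 4t(t - 1)(t + 1) vanishes at t ∈ {-1, 0, 1}.
Local minima of P (where P''>0): P(-4)=-1472, P(3)=243. Local minima of Q: Q(-1)=-1, Q(1)=-1.
So the global minimum of phi is P(-4) + Q(-1) − 1 = -1472 − 1 − 1 = -1474, attained at (-4, -1).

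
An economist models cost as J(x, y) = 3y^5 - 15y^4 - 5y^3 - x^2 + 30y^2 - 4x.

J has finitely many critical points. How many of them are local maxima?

2

J separates as a function of x plus a function of y, so ∇J=0 decouples.
∂J/∂x = -2(x + 2) = 0 at x ∈ {-2}; ∂J/∂y = 15y(y - 4)(y - 1)(y + 1) = 0 at y ∈ {-1, 0, 1, 4}.
The Hessian is diagonal: diag(J_xx, J_yy). Second derivatives: J_xx(-2)=-2; J_yy(-1)=-150, J_yy(0)=60, J_yy(1)=-90, J_yy(4)=900.
Local maxima occur where both diagonal entries negative: (-2, -1), (-2, 1). Count: 2.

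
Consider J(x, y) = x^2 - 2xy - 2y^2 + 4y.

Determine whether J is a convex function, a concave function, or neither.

J is quadratic, so its Hessian is the constant matrix H = [[2, -2], [-2, -4]].
det(H) = -12, tr(H) = -2.
det(H) < 0, so H is indefinite: neither convex nor concave.

neither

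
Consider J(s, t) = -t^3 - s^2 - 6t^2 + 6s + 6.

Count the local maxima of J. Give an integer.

1

J separates as a function of s plus a function of t, so ∇J=0 decouples.
∂J/∂s = -2(s - 3) = 0 at s ∈ {3}; ∂J/∂t = -3t(t + 4) = 0 at t ∈ {-4, 0}.
The Hessian is diagonal: diag(J_ss, J_tt). Second derivatives: J_ss(3)=-2; J_tt(-4)=12, J_tt(0)=-12.
Local maxima occur where both diagonal entries negative: (3, 0). Count: 1.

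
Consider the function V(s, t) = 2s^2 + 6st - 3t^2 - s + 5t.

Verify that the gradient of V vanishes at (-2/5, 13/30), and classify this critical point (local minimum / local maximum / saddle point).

saddle point

∇V = (4s + 6t - 1, 6s - 6t + 5); substituting (-2/5, 13/30) gives ∇V = (0, 0), so (-2/5, 13/30) is indeed a critical point.
The Hessian of V is constant: H = [[4, 6], [6, -6]].
det(H) = 4·(-6) − 6² = -60.
Since det(H) < 0, H is indefinite and the critical point is a saddle point.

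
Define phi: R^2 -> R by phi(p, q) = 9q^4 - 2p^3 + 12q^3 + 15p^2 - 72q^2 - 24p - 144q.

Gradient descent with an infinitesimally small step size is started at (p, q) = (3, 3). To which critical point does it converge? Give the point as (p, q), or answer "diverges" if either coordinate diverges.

(1, 2)

phi is separable, so gradient descent decouples: p follows -∂phi/∂p, q follows -∂phi/∂q.
∂phi/∂p = -6(p - 4)(p - 1); at p=3 this is 12, so p decreases.
∂phi/∂q = 36(q - 2)(q + 1)(q + 2); at q=3 this is 720, so q decreases.
p converges to its nearest critical value 1 (a local min of the p-part); q converges to 2. The iterate converges to (1, 2).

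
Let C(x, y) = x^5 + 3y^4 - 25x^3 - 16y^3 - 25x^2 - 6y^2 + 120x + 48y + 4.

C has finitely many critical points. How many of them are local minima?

4

C separates as a function of x plus a function of y, so ∇C=0 decouples.
∂C/∂x = 5(x - 4)(x - 1)(x + 2)(x + 3) = 0 at x ∈ {-3, -2, 1, 4}; ∂C/∂y = 12(y - 4)(y - 1)(y + 1) = 0 at y ∈ {-1, 1, 4}.
The Hessian is diagonal: diag(C_xx, C_yy). Second derivatives: C_xx(-3)=-140, C_xx(-2)=90, C_xx(1)=-180, C_xx(4)=630; C_yy(-1)=120, C_yy(1)=-72, C_yy(4)=180.
Local minima occur where both diagonal entries positive: (-2, -1), (-2, 4), (4, -1), (4, 4). Count: 4.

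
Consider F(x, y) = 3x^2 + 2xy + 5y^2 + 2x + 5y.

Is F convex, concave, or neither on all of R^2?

convex

F is quadratic, so its Hessian is the constant matrix H = [[6, 2], [2, 10]].
det(H) = 56, tr(H) = 16.
det(H) > 0 and tr(H) > 0, so H is positive definite everywhere: convex.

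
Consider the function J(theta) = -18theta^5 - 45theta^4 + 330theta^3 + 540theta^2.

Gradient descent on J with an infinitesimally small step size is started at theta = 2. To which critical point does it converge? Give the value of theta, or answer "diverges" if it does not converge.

J'(theta) = -90theta(theta - 3)(theta + 1)(theta + 4), so J'(2) = 3240.
Gradient descent moves in the -J' direction, i.e. theta is decreasing.
The nearest critical point in that direction is theta = 0, where J'' = 1080 > 0 (a local minimum). The iterate converges there.

0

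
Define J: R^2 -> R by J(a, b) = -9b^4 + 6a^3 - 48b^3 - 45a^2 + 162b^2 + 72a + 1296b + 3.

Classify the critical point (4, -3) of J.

The mixed partial ∂²J/∂a∂b is 0, so the Hessian at any point is diag(J_aa, J_bb) = diag(18(2a - 5), 36(-3b^2 - 8b + 9)).
At (4, -3): H = diag(54, 216).
Both eigenvalues are positive, so H is positive definite: a local minimum.

local minimum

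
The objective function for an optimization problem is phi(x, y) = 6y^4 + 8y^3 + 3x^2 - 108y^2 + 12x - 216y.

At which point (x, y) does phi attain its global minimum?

(-2, 3)

phi(x,y) separates as P(x) + Q(y), so its minimum is min P + min Q.
P'(x) = 6x + 12 vanishes at x ∈ {-2}; Q'(y) = 24(y - 3)(y + 1)(y + 3) vanishes at y ∈ {-3, -1, 3}.
Local minima of P (where P''>0): P(-2)=-12. Local minima of Q: Q(-3)=-54, Q(3)=-918.
So the global minimum of phi is P(-2) + Q(3) = -12 − 918 = -930, attained at (-2, 3).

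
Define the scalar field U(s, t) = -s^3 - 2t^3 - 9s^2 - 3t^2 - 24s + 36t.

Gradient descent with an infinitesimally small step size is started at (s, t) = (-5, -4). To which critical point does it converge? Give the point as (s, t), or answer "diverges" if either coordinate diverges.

(-4, -3)

U is separable, so gradient descent decouples: s follows -∂U/∂s, t follows -∂U/∂t.
∂U/∂s = -3(s + 2)(s + 4); at s=-5 this is -9, so s increases.
∂U/∂t = -6(t - 2)(t + 3); at t=-4 this is -36, so t increases.
s converges to its nearest critical value -4 (a local min of the s-part); t converges to -3. The iterate converges to (-4, -3).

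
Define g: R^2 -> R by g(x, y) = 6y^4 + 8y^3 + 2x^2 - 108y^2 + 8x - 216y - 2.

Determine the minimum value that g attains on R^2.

-928

g(x,y) separates as P(x) + Q(y) − 2, so its minimum is min P + min Q − 2.
P'(x) = 4x + 8 vanishes at x ∈ {-2}; Q'(y) = 24(y - 3)(y + 1)(y + 3) vanishes at y ∈ {-3, -1, 3}.
Local minima of P (where P''>0): P(-2)=-8. Local minima of Q: Q(-3)=-54, Q(3)=-918.
So the global minimum of g is P(-2) + Q(3) − 2 = -8 − 918 − 2 = -928, attained at (-2, 3).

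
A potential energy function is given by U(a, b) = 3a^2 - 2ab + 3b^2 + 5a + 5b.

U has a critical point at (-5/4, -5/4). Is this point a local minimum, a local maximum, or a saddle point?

local minimum

The Hessian of U is constant: H = [[6, -2], [-2, 6]].
det(H) = 6·6 − (-2)² = 32.
det(H) > 0 and tr(H) = 12 > 0, so H is positive definite and the point is a local minimum.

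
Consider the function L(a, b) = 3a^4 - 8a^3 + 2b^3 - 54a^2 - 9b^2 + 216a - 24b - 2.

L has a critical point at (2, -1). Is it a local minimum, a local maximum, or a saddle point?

The mixed partial ∂²L/∂a∂b is 0, so the Hessian at any point is diag(L_aa, L_bb) = diag(12(3a^2 - 4a - 9), 6(2b - 3)).
At (2, -1): H = diag(-60, -30).
Both eigenvalues are negative, so H is negative definite: a local maximum.

local maximum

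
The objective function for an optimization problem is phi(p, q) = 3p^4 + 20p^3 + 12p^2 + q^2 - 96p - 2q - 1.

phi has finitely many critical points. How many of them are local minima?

phi separates as a function of p plus a function of q, so ∇phi=0 decouples.
∂phi/∂p = 12(p - 1)(p + 2)(p + 4) = 0 at p ∈ {-4, -2, 1}; ∂phi/∂q = 2(q - 1) = 0 at q ∈ {1}.
The Hessian is diagonal: diag(phi_pp, phi_qq). Second derivatives: phi_pp(-4)=120, phi_pp(-2)=-72, phi_pp(1)=180; phi_qq(1)=2.
Local minima occur where both diagonal entries positive: (-4, 1), (1, 1). Count: 2.

2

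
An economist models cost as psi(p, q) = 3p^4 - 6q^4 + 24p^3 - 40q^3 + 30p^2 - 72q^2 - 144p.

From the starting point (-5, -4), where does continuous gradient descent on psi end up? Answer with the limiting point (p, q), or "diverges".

diverges

psi is separable, so gradient descent decouples: p follows -∂psi/∂p, q follows -∂psi/∂q.
∂psi/∂p = 12(p - 1)(p + 3)(p + 4); at p=-5 this is -144, so p increases.
∂psi/∂q = -24q(q + 2)(q + 3); at q=-4 this is 192, so q decreases.
The q-coordinate has no critical point in that direction and runs off to infinity.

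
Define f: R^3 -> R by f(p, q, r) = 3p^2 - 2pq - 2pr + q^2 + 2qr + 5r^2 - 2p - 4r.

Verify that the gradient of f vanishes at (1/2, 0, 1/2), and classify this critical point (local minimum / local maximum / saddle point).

∇f = (6p - 2q - 2r - 2, -2p + 2q + 2r, -2p + 2q + 10r - 4); substituting (1/2, 0, 1/2) gives ∇f = (0, 0, 0), so (1/2, 0, 1/2) is indeed a critical point.
The Hessian is constant: H = [[6, -2, -2], [-2, 2, 2], [-2, 2, 10]].
Leading principal minors: Δ₁ = 6, Δ₂ = 8, Δ₃ = 64.
All leading minors are positive, so H is positive definite: a local minimum.

local minimum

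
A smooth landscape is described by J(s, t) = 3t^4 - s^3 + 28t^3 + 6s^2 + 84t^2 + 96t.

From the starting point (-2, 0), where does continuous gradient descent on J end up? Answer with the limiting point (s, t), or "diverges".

J is separable, so gradient descent decouples: s follows -∂J/∂s, t follows -∂J/∂t.
∂J/∂s = -3s(s - 4); at s=-2 this is -36, so s increases.
∂J/∂t = 12(t + 1)(t + 2)(t + 4); at t=0 this is 96, so t decreases.
s converges to its nearest critical value 0 (a local min of the s-part); t converges to -1. The iterate converges to (0, -1).

(0, -1)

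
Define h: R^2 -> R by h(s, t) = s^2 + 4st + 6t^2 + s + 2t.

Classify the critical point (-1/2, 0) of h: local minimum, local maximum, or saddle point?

The Hessian of h is constant: H = [[2, 4], [4, 12]].
det(H) = 2·12 − 4² = 8.
det(H) > 0 and tr(H) = 14 > 0, so H is positive definite and the point is a local minimum.

local minimum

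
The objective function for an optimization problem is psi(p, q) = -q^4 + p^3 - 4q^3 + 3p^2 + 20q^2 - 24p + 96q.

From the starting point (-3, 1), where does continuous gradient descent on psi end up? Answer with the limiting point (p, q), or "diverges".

psi is separable, so gradient descent decouples: p follows -∂psi/∂p, q follows -∂psi/∂q.
∂psi/∂p = 3(p - 2)(p + 4); at p=-3 this is -15, so p increases.
∂psi/∂q = -4(q - 3)(q + 2)(q + 4); at q=1 this is 120, so q decreases.
p converges to its nearest critical value 2 (a local min of the p-part); q converges to -2. The iterate converges to (2, -2).

(2, -2)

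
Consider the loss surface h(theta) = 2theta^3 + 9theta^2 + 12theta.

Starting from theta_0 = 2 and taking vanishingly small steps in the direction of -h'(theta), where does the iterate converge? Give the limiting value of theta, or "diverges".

h'(theta) = 6(theta + 1)(theta + 2), so h'(2) = 72.
Gradient descent moves in the -h' direction, i.e. theta is decreasing.
The nearest critical point in that direction is theta = -1, where h'' = 6 > 0 (a local minimum). The iterate converges there.

-1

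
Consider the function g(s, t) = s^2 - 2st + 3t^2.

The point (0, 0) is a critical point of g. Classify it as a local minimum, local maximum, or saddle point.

local minimum

The Hessian of g is constant: H = [[2, -2], [-2, 6]].
det(H) = 2·6 − (-2)² = 8.
det(H) > 0 and tr(H) = 8 > 0, so H is positive definite and the point is a local minimum.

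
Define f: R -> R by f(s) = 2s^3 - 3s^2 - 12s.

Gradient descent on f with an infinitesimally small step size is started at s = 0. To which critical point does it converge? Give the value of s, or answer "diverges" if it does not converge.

f'(s) = 6(s - 2)(s + 1), so f'(0) = -12.
Gradient descent moves in the -f' direction, i.e. s is increasing.
The nearest critical point in that direction is s = 2, where f'' = 18 > 0 (a local minimum). The iterate converges there.

2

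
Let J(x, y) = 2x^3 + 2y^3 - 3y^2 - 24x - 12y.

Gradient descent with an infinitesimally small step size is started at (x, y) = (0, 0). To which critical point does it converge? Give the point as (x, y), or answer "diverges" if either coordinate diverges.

(2, 2)

J is separable, so gradient descent decouples: x follows -∂J/∂x, y follows -∂J/∂y.
∂J/∂x = 6(x - 2)(x + 2); at x=0 this is -24, so x increases.
∂J/∂y = 6(y - 2)(y + 1); at y=0 this is -12, so y increases.
x converges to its nearest critical value 2 (a local min of the x-part); y converges to 2. The iterate converges to (2, 2).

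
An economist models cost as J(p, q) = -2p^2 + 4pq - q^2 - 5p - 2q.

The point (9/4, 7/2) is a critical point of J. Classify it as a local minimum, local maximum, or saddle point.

The Hessian of J is constant: H = [[-4, 4], [4, -2]].
det(H) = (-4)·(-2) − 4² = -8.
Since det(H) < 0, H is indefinite and the critical point is a saddle point.

saddle point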